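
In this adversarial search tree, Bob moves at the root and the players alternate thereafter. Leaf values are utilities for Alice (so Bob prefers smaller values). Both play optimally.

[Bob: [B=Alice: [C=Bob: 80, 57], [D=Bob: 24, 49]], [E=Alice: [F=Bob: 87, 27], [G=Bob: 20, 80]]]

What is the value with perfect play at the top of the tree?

C (Bob): min(80, 57) = 57
D (Bob): min(24, 49) = 24
B (Alice): max(57, 24) = 57
F (Bob): min(87, 27) = 27
G (Bob): min(20, 80) = 20
E (Alice): max(27, 20) = 27
Root (Bob): min(57, 27) = 27

27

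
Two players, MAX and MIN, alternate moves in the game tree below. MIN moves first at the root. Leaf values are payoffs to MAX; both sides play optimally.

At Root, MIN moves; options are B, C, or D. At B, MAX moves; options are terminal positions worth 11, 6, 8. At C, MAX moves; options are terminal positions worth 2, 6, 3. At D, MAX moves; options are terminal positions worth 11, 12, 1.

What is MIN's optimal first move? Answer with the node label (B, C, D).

B (MAX): max(11, 6, 8) = 11
C (MAX): max(2, 6, 3) = 6
D (MAX): max(11, 12, 1) = 12
Root (MIN): min(11, 6, 12) = 6
MIN picks the child with the lowest value: C (value 6).

C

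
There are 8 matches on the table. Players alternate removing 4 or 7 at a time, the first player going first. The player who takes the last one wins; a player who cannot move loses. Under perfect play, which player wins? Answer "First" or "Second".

First

Positions where the player to move wins (W) vs loses (L):
i:   0  1  2  3  4  5  6  7  8
     L  L  L  L  W  W  W  W  W
Position 8 is W, so the first player wins.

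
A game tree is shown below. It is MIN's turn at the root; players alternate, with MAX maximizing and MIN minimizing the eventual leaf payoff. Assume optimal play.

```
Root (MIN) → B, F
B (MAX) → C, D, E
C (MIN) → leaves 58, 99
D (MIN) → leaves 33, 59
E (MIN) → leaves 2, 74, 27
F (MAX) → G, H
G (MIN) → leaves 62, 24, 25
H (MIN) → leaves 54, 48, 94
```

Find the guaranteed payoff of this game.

48

C (MIN): min(58, 99) = 58
D (MIN): min(33, 59) = 33
E (MIN): min(2, 74, 27) = 2
B (MAX): max(58, 33, 2) = 58
G (MIN): min(62, 24, 25) = 24
H (MIN): min(54, 48, 94) = 48
F (MAX): max(24, 48) = 48
Root (MIN): min(58, 48) = 48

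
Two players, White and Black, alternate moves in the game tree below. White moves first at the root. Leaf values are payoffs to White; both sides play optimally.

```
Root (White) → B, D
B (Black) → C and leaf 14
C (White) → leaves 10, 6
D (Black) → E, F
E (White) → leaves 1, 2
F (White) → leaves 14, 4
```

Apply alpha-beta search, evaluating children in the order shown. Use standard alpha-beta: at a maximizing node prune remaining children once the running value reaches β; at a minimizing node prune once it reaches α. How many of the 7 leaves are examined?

5

C [α=-∞,β=+∞]: v=10
B [α=-∞,β=+∞]: v=10
E [α=10,β=+∞]: v=2
D [α=10,β=+∞]: v=2 after child 1 ≤ α → α-cutoff, skip 1
Root [α=-∞,β=+∞]: v=10
Leaves evaluated: 5 of 7.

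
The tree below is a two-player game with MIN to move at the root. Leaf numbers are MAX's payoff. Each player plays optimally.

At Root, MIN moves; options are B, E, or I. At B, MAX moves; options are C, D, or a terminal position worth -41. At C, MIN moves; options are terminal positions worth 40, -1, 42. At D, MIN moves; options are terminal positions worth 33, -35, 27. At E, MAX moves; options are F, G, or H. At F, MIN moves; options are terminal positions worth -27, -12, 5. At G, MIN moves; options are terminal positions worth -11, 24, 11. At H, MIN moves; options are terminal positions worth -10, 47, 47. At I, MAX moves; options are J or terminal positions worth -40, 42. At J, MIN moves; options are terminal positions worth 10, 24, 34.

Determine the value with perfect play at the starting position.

C (MIN): min(40, -1, 42) = -1
D (MIN): min(33, -35, 27) = -35
B (MAX): max(-1, -35, -41) = -1
F (MIN): min(-27, -12, 5) = -27
G (MIN): min(-11, 24, 11) = -11
H (MIN): min(-10, 47, 47) = -10
E (MAX): max(-27, -11, -10) = -10
J (MIN): min(10, 24, 34) = 10
I (MAX): max(10, -40, 42) = 42
Root (MIN): min(-1, -10, 42) = -10

-10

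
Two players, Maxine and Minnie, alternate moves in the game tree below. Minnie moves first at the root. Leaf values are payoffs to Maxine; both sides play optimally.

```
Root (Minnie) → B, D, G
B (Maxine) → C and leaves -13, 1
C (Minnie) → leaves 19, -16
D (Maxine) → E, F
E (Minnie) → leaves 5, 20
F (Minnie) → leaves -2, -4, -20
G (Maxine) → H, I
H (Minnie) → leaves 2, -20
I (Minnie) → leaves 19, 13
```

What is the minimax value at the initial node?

1

C (Minnie): min(19, -16) = -16
B (Maxine): max(-16, -13, 1) = 1
E (Minnie): min(5, 20) = 5
F (Minnie): min(-2, -4, -20) = -20
D (Maxine): max(5, -20) = 5
H (Minnie): min(2, -20) = -20
I (Minnie): min(19, 13) = 13
G (Maxine): max(-20, 13) = 13
Root (Minnie): min(1, 5, 13) = 1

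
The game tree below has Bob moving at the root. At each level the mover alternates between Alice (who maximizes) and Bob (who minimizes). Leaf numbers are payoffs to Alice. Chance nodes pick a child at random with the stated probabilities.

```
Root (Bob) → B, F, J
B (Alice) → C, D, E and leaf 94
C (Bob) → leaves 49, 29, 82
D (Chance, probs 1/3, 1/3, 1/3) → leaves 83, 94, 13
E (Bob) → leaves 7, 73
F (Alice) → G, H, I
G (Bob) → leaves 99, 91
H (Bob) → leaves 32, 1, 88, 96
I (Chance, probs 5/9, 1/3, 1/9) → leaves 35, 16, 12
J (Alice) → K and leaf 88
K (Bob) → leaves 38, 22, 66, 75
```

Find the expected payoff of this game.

88

C (Bob): min(49, 29, 82) = 29
D (Chance): 1/3·83 + 1/3·94 + 1/3·13 = 63.33
E (Bob): min(7, 73) = 7
B (Alice): max(29, 63.33, 7, 94) = 94
G (Bob): min(99, 91) = 91
H (Bob): min(32, 1, 88, 96) = 1
I (Chance): 5/9·35 + 1/3·16 + 1/9·12 = 26.11
F (Alice): max(91, 1, 26.11) = 91
K (Bob): min(38, 22, 66, 75) = 22
J (Alice): max(22, 88) = 88
Root (Bob): min(94, 91, 88) = 88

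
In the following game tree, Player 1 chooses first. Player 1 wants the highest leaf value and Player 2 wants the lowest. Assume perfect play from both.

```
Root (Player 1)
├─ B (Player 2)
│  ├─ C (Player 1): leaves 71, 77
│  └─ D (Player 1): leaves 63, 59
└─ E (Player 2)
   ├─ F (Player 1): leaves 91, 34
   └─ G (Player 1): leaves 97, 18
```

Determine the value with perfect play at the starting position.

C (Player 1): max(71, 77) = 77
D (Player 1): max(63, 59) = 63
B (Player 2): min(77, 63) = 63
F (Player 1): max(91, 34) = 91
G (Player 1): max(97, 18) = 97
E (Player 2): min(91, 97) = 91
Root (Player 1): max(63, 91) = 91

91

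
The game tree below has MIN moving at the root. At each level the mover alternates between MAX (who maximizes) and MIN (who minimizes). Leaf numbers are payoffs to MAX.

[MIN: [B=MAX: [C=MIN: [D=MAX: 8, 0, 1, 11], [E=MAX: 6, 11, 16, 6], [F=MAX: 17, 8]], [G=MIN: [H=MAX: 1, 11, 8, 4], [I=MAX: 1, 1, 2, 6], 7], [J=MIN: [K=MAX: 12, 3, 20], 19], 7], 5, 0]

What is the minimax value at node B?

D: max(8, 0, 1, 11) = 11
E: max(6, 11, 16, 6) = 16
F: max(17, 8) = 17
C: min(11, 16, 17) = 11
H: max(1, 11, 8, 4) = 11
I: max(1, 1, 2, 6) = 6
G: min(11, 6, 7) = 6
K: max(12, 3, 20) = 20
J: min(20, 19) = 19
B: max(11, 6, 19, 7) = 19

19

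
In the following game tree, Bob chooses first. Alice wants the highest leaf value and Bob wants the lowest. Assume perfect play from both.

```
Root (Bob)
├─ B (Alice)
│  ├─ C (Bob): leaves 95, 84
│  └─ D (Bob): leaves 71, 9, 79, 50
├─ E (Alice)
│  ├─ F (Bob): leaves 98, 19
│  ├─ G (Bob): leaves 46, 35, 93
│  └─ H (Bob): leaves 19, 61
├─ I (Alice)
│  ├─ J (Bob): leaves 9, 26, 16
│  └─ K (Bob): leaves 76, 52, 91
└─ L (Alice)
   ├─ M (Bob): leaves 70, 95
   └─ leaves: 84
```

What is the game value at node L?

M: min(70, 95) = 70
L: max(70, 84) = 84

84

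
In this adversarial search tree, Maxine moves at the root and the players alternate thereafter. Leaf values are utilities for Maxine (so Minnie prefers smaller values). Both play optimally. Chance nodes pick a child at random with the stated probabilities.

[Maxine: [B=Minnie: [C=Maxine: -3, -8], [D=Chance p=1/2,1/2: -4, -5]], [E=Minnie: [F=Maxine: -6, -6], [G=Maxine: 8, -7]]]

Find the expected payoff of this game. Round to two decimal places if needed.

-4.5

C (Maxine): max(-3, -8) = -3
D (Chance): 1/2·-4 + 1/2·-5 = -4.5
B (Minnie): min(-3, -4.5) = -4.5
F (Maxine): max(-6, -6) = -6
G (Maxine): max(8, -7) = 8
E (Minnie): min(-6, 8) = -6
Root (Maxine): max(-4.5, -6) = -4.5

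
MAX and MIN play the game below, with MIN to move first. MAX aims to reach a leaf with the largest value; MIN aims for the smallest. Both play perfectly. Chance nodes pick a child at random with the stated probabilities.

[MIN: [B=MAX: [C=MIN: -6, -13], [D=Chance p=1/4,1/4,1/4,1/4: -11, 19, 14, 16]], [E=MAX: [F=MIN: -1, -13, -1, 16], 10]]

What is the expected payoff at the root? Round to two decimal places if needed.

C (MIN): min(-6, -13) = -13
D (Chance): 1/4·-11 + 1/4·19 + 1/4·14 + 1/4·16 = 9.5
B (MAX): max(-13, 9.5) = 9.5
F (MIN): min(-1, -13, -1, 16) = -13
E (MAX): max(-13, 10) = 10
Root (MIN): min(9.5, 10) = 9.5

9.5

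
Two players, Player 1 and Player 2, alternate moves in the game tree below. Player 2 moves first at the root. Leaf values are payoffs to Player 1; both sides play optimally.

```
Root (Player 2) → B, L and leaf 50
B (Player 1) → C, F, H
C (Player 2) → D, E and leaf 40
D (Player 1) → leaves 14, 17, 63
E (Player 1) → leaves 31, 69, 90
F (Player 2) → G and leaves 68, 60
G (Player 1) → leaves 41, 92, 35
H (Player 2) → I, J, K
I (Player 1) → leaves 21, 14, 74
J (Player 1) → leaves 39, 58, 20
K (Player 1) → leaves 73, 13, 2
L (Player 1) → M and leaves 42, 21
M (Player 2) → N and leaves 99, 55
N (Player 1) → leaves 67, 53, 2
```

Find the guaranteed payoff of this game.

D (Player 1): max(14, 17, 63) = 63
E (Player 1): max(31, 69, 90) = 90
C (Player 2): min(63, 90, 40) = 40
G (Player 1): max(41, 92, 35) = 92
F (Player 2): min(92, 68, 60) = 60
I (Player 1): max(21, 14, 74) = 74
J (Player 1): max(39, 58, 20) = 58
K (Player 1): max(73, 13, 2) = 73
H (Player 2): min(74, 58, 73) = 58
B (Player 1): max(40, 60, 58) = 60
N (Player 1): max(67, 53, 2) = 67
M (Player 2): min(67, 99, 55) = 55
L (Player 1): max(55, 42, 21) = 55
Root (Player 2): min(60, 55, 50) = 50

50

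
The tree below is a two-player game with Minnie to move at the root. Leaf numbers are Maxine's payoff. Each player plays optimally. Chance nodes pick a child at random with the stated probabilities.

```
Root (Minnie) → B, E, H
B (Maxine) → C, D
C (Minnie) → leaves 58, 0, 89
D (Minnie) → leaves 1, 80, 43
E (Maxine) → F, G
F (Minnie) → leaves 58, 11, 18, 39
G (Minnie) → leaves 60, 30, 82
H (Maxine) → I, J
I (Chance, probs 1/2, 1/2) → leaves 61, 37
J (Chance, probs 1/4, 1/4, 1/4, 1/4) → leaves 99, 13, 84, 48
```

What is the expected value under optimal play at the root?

C (Minnie): min(58, 0, 89) = 0
D (Minnie): min(1, 80, 43) = 1
B (Maxine): max(0, 1) = 1
F (Minnie): min(58, 11, 18, 39) = 11
G (Minnie): min(60, 30, 82) = 30
E (Maxine): max(11, 30) = 30
I (Chance): 1/2·61 + 1/2·37 = 49
J (Chance): 1/4·99 + 1/4·13 + 1/4·84 + 1/4·48 = 61
H (Maxine): max(49, 61) = 61
Root (Minnie): min(1, 30, 61) = 1

1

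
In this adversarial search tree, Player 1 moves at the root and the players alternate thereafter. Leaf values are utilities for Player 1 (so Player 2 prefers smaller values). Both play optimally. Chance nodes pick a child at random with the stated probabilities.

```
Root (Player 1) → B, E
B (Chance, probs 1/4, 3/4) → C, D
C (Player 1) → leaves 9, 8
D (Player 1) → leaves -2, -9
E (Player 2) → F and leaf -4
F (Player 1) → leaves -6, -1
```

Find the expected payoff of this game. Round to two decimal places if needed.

0.75

C (Player 1): max(9, 8) = 9
D (Player 1): max(-2, -9) = -2
B (Chance): 1/4·9 + 3/4·-2 = 0.75
F (Player 1): max(-6, -1) = -1
E (Player 2): min(-1, -4) = -4
Root (Player 1): max(0.75, -4) = 0.75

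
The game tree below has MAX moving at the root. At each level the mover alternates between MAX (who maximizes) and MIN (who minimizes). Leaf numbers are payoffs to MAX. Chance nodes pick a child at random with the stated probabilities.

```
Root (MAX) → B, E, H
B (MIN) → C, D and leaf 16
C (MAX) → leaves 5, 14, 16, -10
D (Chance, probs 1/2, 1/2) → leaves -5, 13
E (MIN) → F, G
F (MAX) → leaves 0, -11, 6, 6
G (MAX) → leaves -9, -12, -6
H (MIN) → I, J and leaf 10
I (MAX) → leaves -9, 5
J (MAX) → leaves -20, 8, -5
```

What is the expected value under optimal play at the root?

C (MAX): max(5, 14, 16, -10) = 16
D (Chance): 1/2·-5 + 1/2·13 = 4
B (MIN): min(16, 4, 16) = 4
F (MAX): max(0, -11, 6, 6) = 6
G (MAX): max(-9, -12, -6) = -6
E (MIN): min(6, -6) = -6
I (MAX): max(-9, 5) = 5
J (MAX): max(-20, 8, -5) = 8
H (MIN): min(5, 8, 10) = 5
Root (MAX): max(4, -6, 5) = 5

5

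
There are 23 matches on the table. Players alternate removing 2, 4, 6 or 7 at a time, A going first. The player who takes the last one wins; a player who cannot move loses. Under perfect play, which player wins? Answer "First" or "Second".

First

i:   0  1  2  3  4  5  6  7  8  9 10 11 12 13 14 15 16 17 18 19 20 21 22 23
     L  L  W  W  W  W  W  W  W  L  L  W  W  W  W  W  W  W  L  L  W  W  W  W
Position 23 is W, so the first player wins.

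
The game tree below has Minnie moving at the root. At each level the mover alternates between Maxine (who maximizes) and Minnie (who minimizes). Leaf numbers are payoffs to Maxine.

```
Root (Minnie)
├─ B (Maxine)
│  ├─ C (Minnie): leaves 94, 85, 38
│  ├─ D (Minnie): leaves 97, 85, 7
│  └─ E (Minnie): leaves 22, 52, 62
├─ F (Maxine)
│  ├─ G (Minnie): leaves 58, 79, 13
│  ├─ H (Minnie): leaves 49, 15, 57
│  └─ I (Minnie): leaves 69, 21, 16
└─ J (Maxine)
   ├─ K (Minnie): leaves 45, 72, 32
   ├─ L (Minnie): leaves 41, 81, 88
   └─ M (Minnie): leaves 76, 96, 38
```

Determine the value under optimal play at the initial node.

16

C (Minnie): min(94, 85, 38) = 38
D (Minnie): min(97, 85, 7) = 7
E (Minnie): min(22, 52, 62) = 22
B (Maxine): max(38, 7, 22) = 38
G (Minnie): min(58, 79, 13) = 13
H (Minnie): min(49, 15, 57) = 15
I (Minnie): min(69, 21, 16) = 16
F (Maxine): max(13, 15, 16) = 16
K (Minnie): min(45, 72, 32) = 32
L (Minnie): min(41, 81, 88) = 41
M (Minnie): min(76, 96, 38) = 38
J (Maxine): max(32, 41, 38) = 41
Root (Minnie): min(38, 16, 41) = 16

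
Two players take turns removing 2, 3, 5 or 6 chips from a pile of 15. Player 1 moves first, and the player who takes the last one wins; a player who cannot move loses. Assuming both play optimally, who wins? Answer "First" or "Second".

Compute winning (W) and losing (L) positions by backward induction:
i:   0  1  2  3  4  5  6  7  8  9 10 11 12 13 14 15
     L  L  W  W  W  W  W  W  L  L  W  W  W  W  W  W
Position 15 is W, so the first player wins.

First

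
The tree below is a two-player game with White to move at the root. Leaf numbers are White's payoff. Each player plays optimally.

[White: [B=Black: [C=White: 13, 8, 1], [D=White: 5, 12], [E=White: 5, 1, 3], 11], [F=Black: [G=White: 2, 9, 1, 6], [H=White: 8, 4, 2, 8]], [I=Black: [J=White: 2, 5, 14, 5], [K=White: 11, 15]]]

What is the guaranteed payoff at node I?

J: max(2, 5, 14, 5) = 14
K: max(11, 15) = 15
I: min(14, 15) = 14

14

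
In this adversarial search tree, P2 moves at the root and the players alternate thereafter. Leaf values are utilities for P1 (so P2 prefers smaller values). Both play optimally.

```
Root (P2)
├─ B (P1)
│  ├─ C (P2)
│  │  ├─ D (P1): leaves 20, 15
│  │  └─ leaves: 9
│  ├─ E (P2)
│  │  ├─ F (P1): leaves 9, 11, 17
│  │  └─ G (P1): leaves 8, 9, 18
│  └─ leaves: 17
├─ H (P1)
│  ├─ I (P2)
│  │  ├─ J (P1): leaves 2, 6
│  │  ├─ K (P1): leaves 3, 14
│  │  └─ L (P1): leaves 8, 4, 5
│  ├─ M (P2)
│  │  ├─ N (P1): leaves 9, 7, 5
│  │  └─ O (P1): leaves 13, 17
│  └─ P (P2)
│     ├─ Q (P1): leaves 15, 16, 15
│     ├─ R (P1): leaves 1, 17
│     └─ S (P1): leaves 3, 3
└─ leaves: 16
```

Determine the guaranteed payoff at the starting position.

9

D (P1): max(20, 15) = 20
C (P2): min(20, 9) = 9
F (P1): max(9, 11, 17) = 17
G (P1): max(8, 9, 18) = 18
E (P2): min(17, 18) = 17
B (P1): max(9, 17, 17) = 17
J (P1): max(2, 6) = 6
K (P1): max(3, 14) = 14
L (P1): max(8, 4, 5) = 8
I (P2): min(6, 14, 8) = 6
N (P1): max(9, 7, 5) = 9
O (P1): max(13, 17) = 17
M (P2): min(9, 17) = 9
Q (P1): max(15, 16, 15) = 16
R (P1): max(1, 17) = 17
S (P1): max(3, 3) = 3
P (P2): min(16, 17, 3) = 3
H (P1): max(6, 9, 3) = 9
Root (P2): min(17, 9, 16) = 9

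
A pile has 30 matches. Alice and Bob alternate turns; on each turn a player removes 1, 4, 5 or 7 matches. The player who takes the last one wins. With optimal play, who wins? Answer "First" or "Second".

W/L table (W = player to move can force a win):
i:   0  1  2  3  4  5  6  7  8  9 10 11 12 13 14 15 16 17 18 19 20 21 22 23 24 25 26 27 28 29 30
     L  W  L  W  W  W  W  W  L  W  L  W  W  W  W  W  L  W  L  W  W  W  W  W  L  W  L  W  W  W  W
Position 30 is W, so the first player wins.

First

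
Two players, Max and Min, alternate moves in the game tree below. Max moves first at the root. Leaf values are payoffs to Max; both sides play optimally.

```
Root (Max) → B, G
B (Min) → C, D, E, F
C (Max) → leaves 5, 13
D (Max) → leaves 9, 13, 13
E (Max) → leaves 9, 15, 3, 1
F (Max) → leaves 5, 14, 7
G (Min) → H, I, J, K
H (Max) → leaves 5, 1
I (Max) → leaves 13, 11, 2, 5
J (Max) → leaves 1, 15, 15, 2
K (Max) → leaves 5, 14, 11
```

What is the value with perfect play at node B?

C: max(5, 13) = 13
D: max(9, 13, 13) = 13
E: max(9, 15, 3, 1) = 15
F: max(5, 14, 7) = 14
B: min(13, 13, 15, 14) = 13

13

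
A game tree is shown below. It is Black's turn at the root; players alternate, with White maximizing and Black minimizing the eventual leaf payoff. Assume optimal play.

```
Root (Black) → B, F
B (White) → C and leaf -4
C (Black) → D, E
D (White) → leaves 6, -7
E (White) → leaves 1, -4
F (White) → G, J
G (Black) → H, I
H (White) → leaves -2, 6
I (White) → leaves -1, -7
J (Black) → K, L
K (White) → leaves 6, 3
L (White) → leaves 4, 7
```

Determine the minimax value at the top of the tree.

D (White): max(6, -7) = 6
E (White): max(1, -4) = 1
C (Black): min(6, 1) = 1
B (White): max(1, -4) = 1
H (White): max(-2, 6) = 6
I (White): max(-1, -7) = -1
G (Black): min(6, -1) = -1
K (White): max(6, 3) = 6
L (White): max(4, 7) = 7
J (Black): min(6, 7) = 6
F (White): max(-1, 6) = 6
Root (Black): min(1, 6) = 1

1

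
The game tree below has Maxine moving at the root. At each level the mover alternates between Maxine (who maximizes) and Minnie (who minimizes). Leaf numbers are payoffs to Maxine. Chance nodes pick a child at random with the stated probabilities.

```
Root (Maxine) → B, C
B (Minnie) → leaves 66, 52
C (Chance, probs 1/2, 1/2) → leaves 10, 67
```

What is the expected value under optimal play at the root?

52

B (Minnie): min(66, 52) = 52
C (Chance): 1/2·10 + 1/2·67 = 38.5
Root (Maxine): max(52, 38.5) = 52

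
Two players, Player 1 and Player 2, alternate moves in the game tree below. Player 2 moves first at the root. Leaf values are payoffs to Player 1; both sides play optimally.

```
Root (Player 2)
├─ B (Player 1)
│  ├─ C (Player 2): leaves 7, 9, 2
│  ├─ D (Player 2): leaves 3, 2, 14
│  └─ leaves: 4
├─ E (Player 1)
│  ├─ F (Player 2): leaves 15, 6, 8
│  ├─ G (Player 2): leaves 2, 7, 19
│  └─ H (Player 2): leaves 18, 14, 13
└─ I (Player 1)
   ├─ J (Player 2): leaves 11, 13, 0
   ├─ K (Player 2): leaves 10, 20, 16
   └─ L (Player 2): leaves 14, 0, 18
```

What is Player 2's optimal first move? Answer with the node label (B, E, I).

C (Player 2): min(7, 9, 2) = 2
D (Player 2): min(3, 2, 14) = 2
B (Player 1): max(2, 2, 4) = 4
F (Player 2): min(15, 6, 8) = 6
G (Player 2): min(2, 7, 19) = 2
H (Player 2): min(18, 14, 13) = 13
E (Player 1): max(6, 2, 13) = 13
J (Player 2): min(11, 13, 0) = 0
K (Player 2): min(10, 20, 16) = 10
L (Player 2): min(14, 0, 18) = 0
I (Player 1): max(0, 10, 0) = 10
Root (Player 2): min(4, 13, 10) = 4
Player 2 picks the child with the lowest value: B (value 4).

B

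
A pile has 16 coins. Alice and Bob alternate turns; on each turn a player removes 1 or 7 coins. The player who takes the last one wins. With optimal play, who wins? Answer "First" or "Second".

W/L table (W = player to move can force a win):
i:   0  1  2  3  4  5  6  7  8  9 10 11 12 13 14 15 16
     L  W  L  W  L  W  L  W  L  W  L  W  L  W  L  W  L
Position 16 is L, so the second player wins.

Second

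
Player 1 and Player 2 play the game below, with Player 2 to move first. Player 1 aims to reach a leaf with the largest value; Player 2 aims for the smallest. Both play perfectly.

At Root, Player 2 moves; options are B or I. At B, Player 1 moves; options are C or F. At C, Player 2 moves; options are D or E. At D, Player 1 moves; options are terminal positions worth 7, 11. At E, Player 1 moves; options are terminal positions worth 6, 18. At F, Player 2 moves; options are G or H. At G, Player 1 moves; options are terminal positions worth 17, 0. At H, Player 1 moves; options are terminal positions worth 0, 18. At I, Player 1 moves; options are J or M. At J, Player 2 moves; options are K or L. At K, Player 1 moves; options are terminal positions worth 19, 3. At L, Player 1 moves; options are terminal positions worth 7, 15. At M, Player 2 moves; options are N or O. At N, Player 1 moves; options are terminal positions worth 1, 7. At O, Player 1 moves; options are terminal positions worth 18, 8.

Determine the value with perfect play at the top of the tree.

15

D (Player 1): max(7, 11) = 11
E (Player 1): max(6, 18) = 18
C (Player 2): min(11, 18) = 11
G (Player 1): max(17, 0) = 17
H (Player 1): max(0, 18) = 18
F (Player 2): min(17, 18) = 17
B (Player 1): max(11, 17) = 17
K (Player 1): max(19, 3) = 19
L (Player 1): max(7, 15) = 15
J (Player 2): min(19, 15) = 15
N (Player 1): max(1, 7) = 7
O (Player 1): max(18, 8) = 18
M (Player 2): min(7, 18) = 7
I (Player 1): max(15, 7) = 15
Root (Player 2): min(17, 15) = 15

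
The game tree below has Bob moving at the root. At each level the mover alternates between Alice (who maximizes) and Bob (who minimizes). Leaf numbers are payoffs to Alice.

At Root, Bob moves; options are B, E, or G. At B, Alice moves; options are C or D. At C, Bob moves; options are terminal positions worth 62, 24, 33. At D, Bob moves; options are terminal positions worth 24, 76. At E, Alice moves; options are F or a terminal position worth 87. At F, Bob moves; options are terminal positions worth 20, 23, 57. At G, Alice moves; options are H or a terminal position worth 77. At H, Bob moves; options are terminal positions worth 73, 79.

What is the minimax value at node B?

C: min(62, 24, 33) = 24
D: min(24, 76) = 24
B: max(24, 24) = 24

24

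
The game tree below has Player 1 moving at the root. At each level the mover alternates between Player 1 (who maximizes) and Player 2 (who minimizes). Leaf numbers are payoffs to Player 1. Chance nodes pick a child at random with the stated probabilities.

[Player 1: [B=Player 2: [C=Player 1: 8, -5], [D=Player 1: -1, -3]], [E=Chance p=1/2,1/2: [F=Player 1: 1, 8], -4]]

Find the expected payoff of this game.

2

C (Player 1): max(8, -5) = 8
D (Player 1): max(-1, -3) = -1
B (Player 2): min(8, -1) = -1
F (Player 1): max(1, 8) = 8
E (Chance): 1/2·8 + 1/2·-4 = 2
Root (Player 1): max(-1, 2) = 2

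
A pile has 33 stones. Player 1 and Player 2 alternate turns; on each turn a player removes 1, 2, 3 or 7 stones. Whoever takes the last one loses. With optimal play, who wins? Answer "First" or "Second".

Second

Mark each pile size as W (mover wins) or L (mover loses):
i:   0  1  2  3  4  5  6  7  8  9 10 11 12 13 14 15 16 17 18 19 20 21 22 23 24 25 26 27 28 29 30 31 32 33
     W  L  W  W  W  L  W  W  W  L  W  W  W  L  W  W  W  L  W  W  W  L  W  W  W  L  W  W  W  L  W  W  W  L
Position 33 is L, so the second player wins.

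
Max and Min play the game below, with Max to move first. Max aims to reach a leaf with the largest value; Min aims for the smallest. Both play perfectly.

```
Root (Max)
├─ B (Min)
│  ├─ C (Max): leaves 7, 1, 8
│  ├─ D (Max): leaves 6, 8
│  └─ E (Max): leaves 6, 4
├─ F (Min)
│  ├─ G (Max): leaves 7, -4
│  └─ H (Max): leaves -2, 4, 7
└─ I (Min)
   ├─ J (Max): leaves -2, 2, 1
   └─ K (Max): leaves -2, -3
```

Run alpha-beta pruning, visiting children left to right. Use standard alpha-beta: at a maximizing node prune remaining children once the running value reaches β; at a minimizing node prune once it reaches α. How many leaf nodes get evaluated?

15

C [α=-∞,β=+∞]: v=8
D [α=-∞,β=8]: v=8
E [α=-∞,β=8]: v=6
B [α=-∞,β=+∞]: v=6
G [α=6,β=+∞]: v=7
H [α=6,β=7]: v=7
F [α=6,β=+∞]: v=7
J [α=7,β=+∞]: v=2
I [α=7,β=+∞]: v=2 after child 1 ≤ α → α-cutoff, skip 1
Root [α=-∞,β=+∞]: v=7
Leaves evaluated: 15 of 17.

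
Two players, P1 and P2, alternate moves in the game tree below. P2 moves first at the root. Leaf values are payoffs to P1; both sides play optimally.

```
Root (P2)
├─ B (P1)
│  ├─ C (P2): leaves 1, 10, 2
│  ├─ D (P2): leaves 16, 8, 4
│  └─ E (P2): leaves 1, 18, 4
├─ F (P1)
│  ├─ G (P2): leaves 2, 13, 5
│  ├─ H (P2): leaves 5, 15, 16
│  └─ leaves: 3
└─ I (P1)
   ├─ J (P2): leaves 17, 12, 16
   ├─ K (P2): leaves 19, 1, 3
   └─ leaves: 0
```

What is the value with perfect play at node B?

C: min(1, 10, 2) = 1
D: min(16, 8, 4) = 4
E: min(1, 18, 4) = 1
B: max(1, 4, 1) = 4

4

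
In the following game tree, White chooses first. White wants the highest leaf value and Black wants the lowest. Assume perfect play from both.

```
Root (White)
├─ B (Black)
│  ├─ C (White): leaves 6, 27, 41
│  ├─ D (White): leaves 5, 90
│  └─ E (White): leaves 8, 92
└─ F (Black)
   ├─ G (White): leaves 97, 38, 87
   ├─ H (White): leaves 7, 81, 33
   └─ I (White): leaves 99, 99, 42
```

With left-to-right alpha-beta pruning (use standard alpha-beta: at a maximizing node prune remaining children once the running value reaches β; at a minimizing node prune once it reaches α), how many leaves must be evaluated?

C [α=-∞,β=+∞]: v=41
D [α=-∞,β=41]: v=90
E [α=-∞,β=41]: v=92
B [α=-∞,β=+∞]: v=41
G [α=41,β=+∞]: v=97
H [α=41,β=97]: v=81
I [α=41,β=81]: v=99 after child 1 ≥ β → β-cutoff, skip 2
F [α=41,β=+∞]: v=81
Root [α=-∞,β=+∞]: v=81
Leaves evaluated: 14 of 16.

14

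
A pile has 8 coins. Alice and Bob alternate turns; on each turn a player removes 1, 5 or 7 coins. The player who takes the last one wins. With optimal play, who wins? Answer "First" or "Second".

Second

i:   0  1  2  3  4  5  6  7  8
     L  W  L  W  L  W  L  W  L
Position 8 is L, so the second player wins.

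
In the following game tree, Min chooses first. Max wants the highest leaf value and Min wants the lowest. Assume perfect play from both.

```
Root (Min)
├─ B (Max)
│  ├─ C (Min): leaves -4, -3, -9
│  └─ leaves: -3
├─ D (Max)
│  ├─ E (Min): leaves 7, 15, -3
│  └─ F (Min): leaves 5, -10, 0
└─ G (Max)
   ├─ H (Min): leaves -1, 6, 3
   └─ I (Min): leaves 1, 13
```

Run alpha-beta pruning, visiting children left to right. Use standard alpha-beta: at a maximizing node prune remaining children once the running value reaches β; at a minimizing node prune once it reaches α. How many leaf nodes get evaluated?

10

C [α=-∞,β=+∞]: v=-9
B [α=-∞,β=+∞]: v=-3
E [α=-∞,β=-3]: v=-3
D [α=-∞,β=-3]: v=-3 after child 1 ≥ β → β-cutoff, skip 1
H [α=-∞,β=-3]: v=-1
G [α=-∞,β=-3]: v=-1 after child 1 ≥ β → β-cutoff, skip 1
Root [α=-∞,β=+∞]: v=-3
Leaves evaluated: 10 of 15.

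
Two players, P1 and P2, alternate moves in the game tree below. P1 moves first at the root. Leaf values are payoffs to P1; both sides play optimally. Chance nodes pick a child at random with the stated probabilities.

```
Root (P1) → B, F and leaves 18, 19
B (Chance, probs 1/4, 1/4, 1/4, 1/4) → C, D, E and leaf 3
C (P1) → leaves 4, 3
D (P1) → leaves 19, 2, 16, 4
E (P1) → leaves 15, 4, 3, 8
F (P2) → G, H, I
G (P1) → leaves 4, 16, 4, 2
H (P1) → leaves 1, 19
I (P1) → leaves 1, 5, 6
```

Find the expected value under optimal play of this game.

C (P1): max(4, 3) = 4
D (P1): max(19, 2, 16, 4) = 19
E (P1): max(15, 4, 3, 8) = 15
B (Chance): 1/4·4 + 1/4·19 + 1/4·15 + 1/4·3 = 10.25
G (P1): max(4, 16, 4, 2) = 16
H (P1): max(1, 19) = 19
I (P1): max(1, 5, 6) = 6
F (P2): min(16, 19, 6) = 6
Root (P1): max(10.25, 6, 18, 19) = 19

19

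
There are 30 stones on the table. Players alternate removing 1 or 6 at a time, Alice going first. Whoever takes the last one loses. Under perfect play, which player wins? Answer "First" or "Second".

i:   0  1  2  3  4  5  6  7  8  9 10 11 12 13 14 15 16 17 18 19 20 21 22 23 24 25 26 27 28 29 30
     W  L  W  L  W  L  W  W  L  W  L  W  L  W  W  L  W  L  W  L  W  W  L  W  L  W  L  W  W  L  W
Position 30 is W, so the first player wins.

First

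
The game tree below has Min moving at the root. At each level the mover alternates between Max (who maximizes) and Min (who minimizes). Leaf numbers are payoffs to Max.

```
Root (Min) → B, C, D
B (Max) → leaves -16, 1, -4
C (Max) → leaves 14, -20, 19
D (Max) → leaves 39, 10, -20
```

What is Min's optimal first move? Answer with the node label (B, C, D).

B (Max): max(-16, 1, -4) = 1
C (Max): max(14, -20, 19) = 19
D (Max): max(39, 10, -20) = 39
Root (Min): min(1, 19, 39) = 1
Min picks the child with the lowest value: B (value 1).

B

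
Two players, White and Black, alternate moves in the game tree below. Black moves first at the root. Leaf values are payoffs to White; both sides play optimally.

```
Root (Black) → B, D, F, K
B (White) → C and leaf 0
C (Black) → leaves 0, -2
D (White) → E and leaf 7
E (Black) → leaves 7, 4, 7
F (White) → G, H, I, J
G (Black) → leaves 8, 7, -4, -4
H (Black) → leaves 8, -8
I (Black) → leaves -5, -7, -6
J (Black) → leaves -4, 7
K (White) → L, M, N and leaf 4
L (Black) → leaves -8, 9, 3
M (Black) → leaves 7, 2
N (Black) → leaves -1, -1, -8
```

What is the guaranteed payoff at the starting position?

-4

C (Black): min(0, -2) = -2
B (White): max(-2, 0) = 0
E (Black): min(7, 4, 7) = 4
D (White): max(4, 7) = 7
G (Black): min(8, 7, -4, -4) = -4
H (Black): min(8, -8) = -8
I (Black): min(-5, -7, -6) = -7
J (Black): min(-4, 7) = -4
F (White): max(-4, -8, -7, -4) = -4
L (Black): min(-8, 9, 3) = -8
M (Black): min(7, 2) = 2
N (Black): min(-1, -1, -8) = -8
K (White): max(-8, 2, -8, 4) = 4
Root (Black): min(0, 7, -4, 4) = -4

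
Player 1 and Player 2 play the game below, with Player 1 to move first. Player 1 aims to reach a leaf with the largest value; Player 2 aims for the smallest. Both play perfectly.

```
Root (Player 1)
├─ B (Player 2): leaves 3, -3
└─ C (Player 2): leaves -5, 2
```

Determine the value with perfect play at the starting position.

B (Player 2): min(3, -3) = -3
C (Player 2): min(-5, 2) = -5
Root (Player 1): max(-3, -5) = -3

-3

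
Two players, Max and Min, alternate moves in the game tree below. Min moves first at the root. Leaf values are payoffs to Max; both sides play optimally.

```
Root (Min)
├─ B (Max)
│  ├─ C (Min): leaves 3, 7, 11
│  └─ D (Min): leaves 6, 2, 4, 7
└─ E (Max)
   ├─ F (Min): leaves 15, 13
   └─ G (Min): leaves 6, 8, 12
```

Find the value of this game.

3

C (Min): min(3, 7, 11) = 3
D (Min): min(6, 2, 4, 7) = 2
B (Max): max(3, 2) = 3
F (Min): min(15, 13) = 13
G (Min): min(6, 8, 12) = 6
E (Max): max(13, 6) = 13
Root (Min): min(3, 13) = 3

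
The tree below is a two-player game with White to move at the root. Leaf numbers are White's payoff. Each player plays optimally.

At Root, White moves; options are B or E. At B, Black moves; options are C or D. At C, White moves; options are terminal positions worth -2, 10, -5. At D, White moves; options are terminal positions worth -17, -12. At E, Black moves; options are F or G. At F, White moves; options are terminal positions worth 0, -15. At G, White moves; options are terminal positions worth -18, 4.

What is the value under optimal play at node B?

-12

C: max(-2, 10, -5) = 10
D: max(-17, -12) = -12
B: min(10, -12) = -12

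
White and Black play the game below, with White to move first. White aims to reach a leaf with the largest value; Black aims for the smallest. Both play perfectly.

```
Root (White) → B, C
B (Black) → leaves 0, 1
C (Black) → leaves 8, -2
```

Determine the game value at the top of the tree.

B (Black): min(0, 1) = 0
C (Black): min(8, -2) = -2
Root (White): max(0, -2) = 0

0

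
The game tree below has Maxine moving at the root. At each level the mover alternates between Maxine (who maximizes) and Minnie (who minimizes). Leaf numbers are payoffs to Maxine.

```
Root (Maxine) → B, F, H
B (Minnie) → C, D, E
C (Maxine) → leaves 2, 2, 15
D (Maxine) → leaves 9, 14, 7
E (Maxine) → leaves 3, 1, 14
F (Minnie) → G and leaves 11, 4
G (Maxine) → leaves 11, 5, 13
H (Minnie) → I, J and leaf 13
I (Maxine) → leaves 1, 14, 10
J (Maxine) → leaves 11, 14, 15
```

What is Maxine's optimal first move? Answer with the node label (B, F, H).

C (Maxine): max(2, 2, 15) = 15
D (Maxine): max(9, 14, 7) = 14
E (Maxine): max(3, 1, 14) = 14
B (Minnie): min(15, 14, 14) = 14
G (Maxine): max(11, 5, 13) = 13
F (Minnie): min(13, 11, 4) = 4
I (Maxine): max(1, 14, 10) = 14
J (Maxine): max(11, 14, 15) = 15
H (Minnie): min(14, 15, 13) = 13
Root (Maxine): max(14, 4, 13) = 14
Maxine picks the child with the highest value: B (value 14).

B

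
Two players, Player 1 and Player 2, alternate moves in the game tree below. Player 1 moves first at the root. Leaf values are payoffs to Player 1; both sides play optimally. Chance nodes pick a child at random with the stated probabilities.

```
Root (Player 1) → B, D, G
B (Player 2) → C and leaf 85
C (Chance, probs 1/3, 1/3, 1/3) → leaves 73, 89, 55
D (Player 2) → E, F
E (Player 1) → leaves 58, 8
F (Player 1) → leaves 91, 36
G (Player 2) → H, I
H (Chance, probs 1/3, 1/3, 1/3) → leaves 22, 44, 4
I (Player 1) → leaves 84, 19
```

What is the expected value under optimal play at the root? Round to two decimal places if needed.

72.33

C (Chance): 1/3·73 + 1/3·89 + 1/3·55 = 72.33
B (Player 2): min(72.33, 85) = 72.33
E (Player 1): max(58, 8) = 58
F (Player 1): max(91, 36) = 91
D (Player 2): min(58, 91) = 58
H (Chance): 1/3·22 + 1/3·44 + 1/3·4 = 23.33
I (Player 1): max(84, 19) = 84
G (Player 2): min(23.33, 84) = 23.33
Root (Player 1): max(72.33, 58, 23.33) = 72.33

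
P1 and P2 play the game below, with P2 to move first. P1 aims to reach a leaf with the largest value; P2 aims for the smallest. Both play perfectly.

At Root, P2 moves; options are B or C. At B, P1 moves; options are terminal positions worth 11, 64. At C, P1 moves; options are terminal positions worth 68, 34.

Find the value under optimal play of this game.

64

B (P1): max(11, 64) = 64
C (P1): max(68, 34) = 68
Root (P2): min(64, 68) = 64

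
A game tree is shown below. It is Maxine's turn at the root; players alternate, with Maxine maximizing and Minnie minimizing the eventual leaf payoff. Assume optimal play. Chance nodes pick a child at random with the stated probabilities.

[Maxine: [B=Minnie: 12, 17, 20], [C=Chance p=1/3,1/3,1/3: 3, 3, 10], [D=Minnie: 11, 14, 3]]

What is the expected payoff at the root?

12

B (Minnie): min(12, 17, 20) = 12
C (Chance): 1/3·3 + 1/3·3 + 1/3·10 = 5.33
D (Minnie): min(11, 14, 3) = 3
Root (Maxine): max(12, 5.33, 3) = 12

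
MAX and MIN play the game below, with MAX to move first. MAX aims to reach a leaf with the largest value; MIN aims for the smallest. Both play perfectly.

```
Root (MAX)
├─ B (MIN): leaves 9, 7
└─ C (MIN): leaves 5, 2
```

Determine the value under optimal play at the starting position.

7

B (MIN): min(9, 7) = 7
C (MIN): min(5, 2) = 2
Root (MAX): max(7, 2) = 7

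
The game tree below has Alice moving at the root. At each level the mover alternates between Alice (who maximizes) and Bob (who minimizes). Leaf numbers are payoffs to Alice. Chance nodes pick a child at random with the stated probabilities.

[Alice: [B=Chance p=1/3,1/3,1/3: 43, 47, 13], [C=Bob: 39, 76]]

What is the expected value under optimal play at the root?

B (Chance): 1/3·43 + 1/3·47 + 1/3·13 = 34.33
C (Bob): min(39, 76) = 39
Root (Alice): max(34.33, 39) = 39

39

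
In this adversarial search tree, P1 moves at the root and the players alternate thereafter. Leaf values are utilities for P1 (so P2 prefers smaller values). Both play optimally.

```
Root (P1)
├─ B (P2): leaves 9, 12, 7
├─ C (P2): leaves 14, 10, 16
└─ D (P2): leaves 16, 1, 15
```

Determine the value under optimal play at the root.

10

B (P2): min(9, 12, 7) = 7
C (P2): min(14, 10, 16) = 10
D (P2): min(16, 1, 15) = 1
Root (P1): max(7, 10, 1) = 10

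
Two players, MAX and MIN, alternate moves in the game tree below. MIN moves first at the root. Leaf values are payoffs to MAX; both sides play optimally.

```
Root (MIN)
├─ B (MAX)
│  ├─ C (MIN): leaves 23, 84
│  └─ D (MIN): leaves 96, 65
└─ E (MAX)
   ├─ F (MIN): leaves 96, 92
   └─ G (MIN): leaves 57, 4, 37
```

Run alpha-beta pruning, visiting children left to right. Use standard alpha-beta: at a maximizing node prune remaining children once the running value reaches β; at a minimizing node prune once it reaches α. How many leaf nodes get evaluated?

6

C [α=-∞,β=+∞]: v=23
D [α=23,β=+∞]: v=65
B [α=-∞,β=+∞]: v=65
F [α=-∞,β=65]: v=92
E [α=-∞,β=65]: v=92 after child 1 ≥ β → β-cutoff, skip 1
Root [α=-∞,β=+∞]: v=65
Leaves evaluated: 6 of 9.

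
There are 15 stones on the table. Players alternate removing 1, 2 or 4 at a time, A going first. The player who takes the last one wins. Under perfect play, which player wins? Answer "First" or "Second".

W/L table (W = player to move can force a win):
i:   0  1  2  3  4  5  6  7  8  9 10 11 12 13 14 15
     L  W  W  L  W  W  L  W  W  L  W  W  L  W  W  L
Position 15 is L, so the second player wins.

Second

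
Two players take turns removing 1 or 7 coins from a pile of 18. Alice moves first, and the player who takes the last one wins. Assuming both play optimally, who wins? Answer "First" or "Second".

i:   0  1  2  3  4  5  6  7  8  9 10 11 12 13 14 15 16 17 18
     L  W  L  W  L  W  L  W  L  W  L  W  L  W  L  W  L  W  L
Position 18 is L, so the second player wins.

Second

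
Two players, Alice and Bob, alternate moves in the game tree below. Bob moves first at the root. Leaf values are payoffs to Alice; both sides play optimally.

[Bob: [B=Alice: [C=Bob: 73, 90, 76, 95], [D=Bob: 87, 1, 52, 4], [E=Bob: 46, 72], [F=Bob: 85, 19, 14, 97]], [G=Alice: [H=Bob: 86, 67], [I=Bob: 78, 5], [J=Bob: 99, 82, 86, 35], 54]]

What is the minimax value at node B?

C: min(73, 90, 76, 95) = 73
D: min(87, 1, 52, 4) = 1
E: min(46, 72) = 46
F: min(85, 19, 14, 97) = 14
B: max(73, 1, 46, 14) = 73

73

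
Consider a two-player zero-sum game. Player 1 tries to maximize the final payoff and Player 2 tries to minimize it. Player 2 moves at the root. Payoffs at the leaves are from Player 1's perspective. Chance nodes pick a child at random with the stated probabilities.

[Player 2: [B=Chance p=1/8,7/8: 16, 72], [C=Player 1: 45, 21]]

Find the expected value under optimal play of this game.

45

B (Chance): 1/8·16 + 7/8·72 = 65
C (Player 1): max(45, 21) = 45
Root (Player 2): min(65, 45) = 45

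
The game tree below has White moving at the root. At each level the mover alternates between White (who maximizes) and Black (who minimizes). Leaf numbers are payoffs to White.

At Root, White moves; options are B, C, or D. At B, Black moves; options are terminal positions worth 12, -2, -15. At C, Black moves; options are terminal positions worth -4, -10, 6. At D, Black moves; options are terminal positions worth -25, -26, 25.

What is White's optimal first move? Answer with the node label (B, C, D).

B (Black): min(12, -2, -15) = -15
C (Black): min(-4, -10, 6) = -10
D (Black): min(-25, -26, 25) = -26
Root (White): max(-15, -10, -26) = -10
White picks the child with the highest value: C (value -10).

C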